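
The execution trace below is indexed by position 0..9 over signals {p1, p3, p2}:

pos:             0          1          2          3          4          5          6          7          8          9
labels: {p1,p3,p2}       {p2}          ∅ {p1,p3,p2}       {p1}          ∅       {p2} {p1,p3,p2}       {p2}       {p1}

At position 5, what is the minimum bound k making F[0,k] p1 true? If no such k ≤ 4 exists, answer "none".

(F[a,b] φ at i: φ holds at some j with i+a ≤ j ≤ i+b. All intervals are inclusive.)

2

Scan j = 5,6,… for p1:
  j=5: fails
  j=6: fails
  j=7: holds
First hit at j=7, so smallest k = 7-5 = 2.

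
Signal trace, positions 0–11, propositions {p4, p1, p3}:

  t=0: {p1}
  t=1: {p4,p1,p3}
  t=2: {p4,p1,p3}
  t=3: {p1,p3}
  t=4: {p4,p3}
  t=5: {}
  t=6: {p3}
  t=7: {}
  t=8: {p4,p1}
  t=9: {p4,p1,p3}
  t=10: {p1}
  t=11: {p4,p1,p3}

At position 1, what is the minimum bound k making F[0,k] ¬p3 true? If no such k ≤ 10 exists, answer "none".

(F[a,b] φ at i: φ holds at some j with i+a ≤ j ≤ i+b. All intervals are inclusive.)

Scan j = 1,2,… for ¬p3:
  j=1: fails
  j=2: fails
  j=3: fails
  j=4: fails
  j=5: holds
First hit at j=5, so smallest k = 5-1 = 4.

4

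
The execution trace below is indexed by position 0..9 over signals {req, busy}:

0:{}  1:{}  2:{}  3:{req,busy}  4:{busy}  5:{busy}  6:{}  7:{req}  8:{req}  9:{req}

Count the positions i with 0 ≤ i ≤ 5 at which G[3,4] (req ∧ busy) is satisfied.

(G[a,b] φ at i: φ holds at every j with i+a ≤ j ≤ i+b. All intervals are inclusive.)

Evaluate at each i in [0,5]:
  i=0: ✗ (fails at j=4)
  i=1: ✗ (fails at j=4)
  i=2: ✗ (fails at j=5)
  i=3: ✗ (fails at j=6)
  i=4: ✗ (fails at j=7)
  i=5: ✗ (fails at j=8)
Positions where it holds: {} → 0.

0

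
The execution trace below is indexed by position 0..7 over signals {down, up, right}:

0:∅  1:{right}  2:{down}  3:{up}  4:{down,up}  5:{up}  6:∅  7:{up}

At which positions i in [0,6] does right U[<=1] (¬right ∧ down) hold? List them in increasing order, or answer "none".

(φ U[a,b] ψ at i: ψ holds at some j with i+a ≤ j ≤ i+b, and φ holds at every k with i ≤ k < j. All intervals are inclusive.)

1, 2, 4

Evaluate at each i in [0,6]:
  i=0: ✗ (no rhs in [0,1])
  i=1: ✓ (rhs at j=2; lhs holds on [1,1])
  i=2: ✓ (rhs at j=2)
  i=3: ✗ (lhs fails at k=3 before rhs at j=4)
  i=4: ✓ (rhs at j=4)
  i=5: ✗ (no rhs in [5,6])
  i=6: ✗ (no rhs in [6,7])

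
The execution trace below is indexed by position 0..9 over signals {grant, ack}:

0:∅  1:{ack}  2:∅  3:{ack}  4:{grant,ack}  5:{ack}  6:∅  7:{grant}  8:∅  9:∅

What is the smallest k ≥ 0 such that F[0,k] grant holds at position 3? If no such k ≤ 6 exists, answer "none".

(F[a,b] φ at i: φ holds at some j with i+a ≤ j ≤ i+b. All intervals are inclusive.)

1

Scan j = 3,4,… for grant:
  j=3: fails
  j=4: holds
First hit at j=4, so smallest k = 4-3 = 1.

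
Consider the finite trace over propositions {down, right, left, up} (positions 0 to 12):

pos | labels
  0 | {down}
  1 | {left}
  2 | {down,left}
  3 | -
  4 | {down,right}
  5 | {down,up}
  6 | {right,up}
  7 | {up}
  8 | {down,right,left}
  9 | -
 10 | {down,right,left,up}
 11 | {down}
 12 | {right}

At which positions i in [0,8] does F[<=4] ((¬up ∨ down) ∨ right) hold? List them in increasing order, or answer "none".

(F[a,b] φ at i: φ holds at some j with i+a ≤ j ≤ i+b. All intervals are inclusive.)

Evaluate at each i in [0,8]:
  i=0: ✓ (witness j=0)
  i=1: ✓ (witness j=1)
  i=2: ✓ (witness j=2)
  i=3: ✓ (witness j=3)
  i=4: ✓ (witness j=4)
  i=5: ✓ (witness j=5)
  i=6: ✓ (witness j=6)
  i=7: ✓ (witness j=8)
  i=8: ✓ (witness j=8)

0, 1, 2, 3, 4, 5, 6, 7, 8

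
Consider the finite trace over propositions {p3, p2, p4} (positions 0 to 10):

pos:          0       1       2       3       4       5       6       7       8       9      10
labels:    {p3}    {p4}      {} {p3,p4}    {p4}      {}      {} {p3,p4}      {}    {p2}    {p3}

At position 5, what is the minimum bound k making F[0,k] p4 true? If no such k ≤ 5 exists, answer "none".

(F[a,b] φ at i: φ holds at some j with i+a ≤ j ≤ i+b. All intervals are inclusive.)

2

Scan j = 5,6,… for p4:
  j=5: fails
  j=6: fails
  j=7: holds
First hit at j=7, so smallest k = 7-5 = 2.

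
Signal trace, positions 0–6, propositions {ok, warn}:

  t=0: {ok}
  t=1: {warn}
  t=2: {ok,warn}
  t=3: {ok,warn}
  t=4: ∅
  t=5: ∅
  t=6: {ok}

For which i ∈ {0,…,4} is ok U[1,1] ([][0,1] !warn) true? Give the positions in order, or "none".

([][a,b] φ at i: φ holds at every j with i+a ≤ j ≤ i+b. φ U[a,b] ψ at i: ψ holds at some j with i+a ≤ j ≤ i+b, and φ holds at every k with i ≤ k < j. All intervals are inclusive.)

Evaluate at each i in [0,4]:
  i=0: ✗ (no rhs in [1,1])
  i=1: ✗ (no rhs in [2,2])
  i=2: ✗ (no rhs in [3,3])
  i=3: ✓ (rhs at j=4; lhs holds on [3,3])
  i=4: ✗ (lhs fails at k=4 before rhs at j=5)

3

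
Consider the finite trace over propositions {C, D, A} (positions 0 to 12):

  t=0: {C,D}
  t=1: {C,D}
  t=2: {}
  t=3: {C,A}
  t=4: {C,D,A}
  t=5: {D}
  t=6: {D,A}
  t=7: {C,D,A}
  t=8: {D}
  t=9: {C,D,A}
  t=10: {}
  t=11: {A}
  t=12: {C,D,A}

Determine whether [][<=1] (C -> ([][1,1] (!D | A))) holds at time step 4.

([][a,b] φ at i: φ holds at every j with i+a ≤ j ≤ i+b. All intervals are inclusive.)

Check (C -> ([][1,1] (!D | A))) at every j in [4,5]:
  j=4: antecedent true; consequent fails at 5 → ✗
  j=5: antecedent false → ✓
Fails at j=4 → formula fails.

Does not hold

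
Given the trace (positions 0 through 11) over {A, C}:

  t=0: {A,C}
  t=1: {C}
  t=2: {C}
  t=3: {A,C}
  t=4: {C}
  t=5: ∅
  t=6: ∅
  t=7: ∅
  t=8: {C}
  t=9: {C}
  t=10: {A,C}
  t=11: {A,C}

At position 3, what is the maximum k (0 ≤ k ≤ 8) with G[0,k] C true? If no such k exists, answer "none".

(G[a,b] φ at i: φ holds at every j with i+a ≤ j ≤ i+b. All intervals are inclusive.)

1

C must hold from j=3 onward; find where it first fails.
  j=3: holds
  j=4: holds
  j=5: fails
Holds on [3,4], so largest k = 1.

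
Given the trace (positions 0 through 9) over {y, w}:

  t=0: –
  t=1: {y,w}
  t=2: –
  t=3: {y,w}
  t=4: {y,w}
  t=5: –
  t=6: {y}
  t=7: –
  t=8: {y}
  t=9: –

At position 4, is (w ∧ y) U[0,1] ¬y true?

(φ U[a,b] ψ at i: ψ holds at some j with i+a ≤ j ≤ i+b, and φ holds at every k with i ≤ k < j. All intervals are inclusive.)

Need some j in [4,5] with ¬y, and (w ∧ y) at every k in [4,j-1].
  j=4: ¬y false.
  j=5: ¬y holds; (w ∧ y) holds at every k in [4,4] → satisfied.

Yes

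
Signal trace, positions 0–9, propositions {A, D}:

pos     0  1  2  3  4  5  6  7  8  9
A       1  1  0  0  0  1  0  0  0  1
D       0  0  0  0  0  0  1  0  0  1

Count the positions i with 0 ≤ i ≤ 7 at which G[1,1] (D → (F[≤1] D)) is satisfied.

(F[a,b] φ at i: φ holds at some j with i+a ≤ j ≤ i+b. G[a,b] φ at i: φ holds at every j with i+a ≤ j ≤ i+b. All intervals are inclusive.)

Evaluate at each i in [0,7]:
  i=0: ✓ (all of [1,1])
  i=1: ✓ (all of [2,2])
  i=2: ✓ (all of [3,3])
  i=3: ✓ (all of [4,4])
  i=4: ✓ (all of [5,5])
  i=5: ✓ (all of [6,6])
  i=6: ✓ (all of [7,7])
  i=7: ✓ (all of [8,8])
Positions where it holds: {0, 1, 2, 3, 4, 5, 6, 7} → 8.

8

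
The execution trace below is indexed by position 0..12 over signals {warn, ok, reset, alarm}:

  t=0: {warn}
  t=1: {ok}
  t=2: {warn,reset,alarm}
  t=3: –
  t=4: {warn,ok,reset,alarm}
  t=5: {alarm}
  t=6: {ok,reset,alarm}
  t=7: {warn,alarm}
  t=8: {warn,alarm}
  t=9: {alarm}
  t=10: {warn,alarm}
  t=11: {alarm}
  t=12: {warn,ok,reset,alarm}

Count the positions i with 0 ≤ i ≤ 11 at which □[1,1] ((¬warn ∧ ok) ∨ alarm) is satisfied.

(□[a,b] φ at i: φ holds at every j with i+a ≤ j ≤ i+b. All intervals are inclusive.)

11

Evaluate at each i in [0,11]:
  i=0: ✓ (all of [1,1])
  i=1: ✓ (all of [2,2])
  i=2: ✗ (fails at j=3)
  i=3: ✓ (all of [4,4])
  i=4: ✓ (all of [5,5])
  i=5: ✓ (all of [6,6])
  i=6: ✓ (all of [7,7])
  i=7: ✓ (all of [8,8])
  i=8: ✓ (all of [9,9])
  i=9: ✓ (all of [10,10])
  i=10: ✓ (all of [11,11])
  i=11: ✓ (all of [12,12])
Positions where it holds: {0, 1, 3, 4, 5, 6, 7, 8, 9, 10, 11} → 11.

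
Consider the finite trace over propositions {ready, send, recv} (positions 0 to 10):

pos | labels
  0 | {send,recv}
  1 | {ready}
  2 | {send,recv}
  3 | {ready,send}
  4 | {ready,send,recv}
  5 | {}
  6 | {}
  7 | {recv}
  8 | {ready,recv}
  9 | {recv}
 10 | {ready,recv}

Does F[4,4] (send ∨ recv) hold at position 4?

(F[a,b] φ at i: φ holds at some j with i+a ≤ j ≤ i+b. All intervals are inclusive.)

Check (send ∨ recv) at each j in [8,8]:
  j=8: true
Found at j=8 → formula holds.

Yes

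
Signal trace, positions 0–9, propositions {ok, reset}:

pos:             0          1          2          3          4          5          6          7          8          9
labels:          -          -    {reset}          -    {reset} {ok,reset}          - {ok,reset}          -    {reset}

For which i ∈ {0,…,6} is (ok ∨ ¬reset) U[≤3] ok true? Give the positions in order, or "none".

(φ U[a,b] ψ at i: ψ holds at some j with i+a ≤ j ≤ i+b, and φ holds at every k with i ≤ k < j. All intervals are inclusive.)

Evaluate at each i in [0,6]:
  i=0: ✗ (no rhs in [0,3])
  i=1: ✗ (no rhs in [1,4])
  i=2: ✗ (lhs fails at k=2 before rhs at j=5)
  i=3: ✗ (lhs fails at k=4 before rhs at j=5)
  i=4: ✗ (lhs fails at k=4 before rhs at j=5)
  i=5: ✓ (rhs at j=5)
  i=6: ✓ (rhs at j=7; lhs holds on [6,6])

5, 6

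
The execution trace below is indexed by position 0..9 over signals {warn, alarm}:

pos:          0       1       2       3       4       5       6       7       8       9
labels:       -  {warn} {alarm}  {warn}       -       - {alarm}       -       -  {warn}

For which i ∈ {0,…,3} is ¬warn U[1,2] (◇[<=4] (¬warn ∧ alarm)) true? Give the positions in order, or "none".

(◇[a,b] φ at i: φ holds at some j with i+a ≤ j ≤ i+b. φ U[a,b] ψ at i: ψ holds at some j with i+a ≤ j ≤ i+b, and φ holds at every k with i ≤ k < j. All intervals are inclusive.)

Evaluate at each i in [0,3]:
  i=0: ✓ (rhs at j=1; lhs holds on [0,0])
  i=1: ✗ (lhs fails at k=1 before rhs at j=2)
  i=2: ✓ (rhs at j=3; lhs holds on [2,2])
  i=3: ✗ (lhs fails at k=3 before rhs at j=4)

0, 2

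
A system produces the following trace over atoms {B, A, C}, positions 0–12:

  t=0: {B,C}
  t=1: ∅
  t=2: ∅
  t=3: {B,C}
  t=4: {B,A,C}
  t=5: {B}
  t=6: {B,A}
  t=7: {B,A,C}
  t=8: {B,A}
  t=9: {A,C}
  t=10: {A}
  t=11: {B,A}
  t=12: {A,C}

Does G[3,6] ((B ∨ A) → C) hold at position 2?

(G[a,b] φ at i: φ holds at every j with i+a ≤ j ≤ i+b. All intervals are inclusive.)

No

Check ((B ∨ A) → C) at every j in [5,8]:
  j=5: antecedent true; consequent false → ✗
  j=6: antecedent true; consequent false → ✗
  j=7: antecedent true; consequent true → ✓
  j=8: antecedent true; consequent false → ✗
Fails at j=5 → formula fails.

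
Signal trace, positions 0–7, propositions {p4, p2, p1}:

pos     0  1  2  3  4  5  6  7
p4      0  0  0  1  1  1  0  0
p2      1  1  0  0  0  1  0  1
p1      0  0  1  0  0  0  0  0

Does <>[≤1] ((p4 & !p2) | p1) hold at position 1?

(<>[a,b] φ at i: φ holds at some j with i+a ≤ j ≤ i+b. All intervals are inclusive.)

Yes

Check ((p4 & !p2) | p1) at each j in [1,2]:
  j=1: false
  j=2: true
Found at j=2 → formula holds.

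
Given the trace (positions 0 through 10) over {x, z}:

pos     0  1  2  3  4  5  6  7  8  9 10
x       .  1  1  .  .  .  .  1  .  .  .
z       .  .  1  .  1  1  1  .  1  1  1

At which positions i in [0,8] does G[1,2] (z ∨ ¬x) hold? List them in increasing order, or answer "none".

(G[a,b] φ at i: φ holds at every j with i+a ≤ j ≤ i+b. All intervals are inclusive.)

Evaluate at each i in [0,8]:
  i=0: ✗ (fails at j=1)
  i=1: ✓ (all of [2,3])
  i=2: ✓ (all of [3,4])
  i=3: ✓ (all of [4,5])
  i=4: ✓ (all of [5,6])
  i=5: ✗ (fails at j=7)
  i=6: ✗ (fails at j=7)
  i=7: ✓ (all of [8,9])
  i=8: ✓ (all of [9,10])

1, 2, 3, 4, 7, 8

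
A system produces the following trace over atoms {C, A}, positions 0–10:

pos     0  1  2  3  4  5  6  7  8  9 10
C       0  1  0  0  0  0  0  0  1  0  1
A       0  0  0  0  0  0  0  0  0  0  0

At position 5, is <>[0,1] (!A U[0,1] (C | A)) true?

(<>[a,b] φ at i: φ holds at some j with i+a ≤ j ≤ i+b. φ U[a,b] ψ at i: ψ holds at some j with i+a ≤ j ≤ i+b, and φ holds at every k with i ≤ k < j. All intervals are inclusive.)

Check (!A U[0,1] (C | A)) at each j in [5,6]:
  j=5: fails
  j=6: fails
No position in the window satisfies it → formula fails.

Does not hold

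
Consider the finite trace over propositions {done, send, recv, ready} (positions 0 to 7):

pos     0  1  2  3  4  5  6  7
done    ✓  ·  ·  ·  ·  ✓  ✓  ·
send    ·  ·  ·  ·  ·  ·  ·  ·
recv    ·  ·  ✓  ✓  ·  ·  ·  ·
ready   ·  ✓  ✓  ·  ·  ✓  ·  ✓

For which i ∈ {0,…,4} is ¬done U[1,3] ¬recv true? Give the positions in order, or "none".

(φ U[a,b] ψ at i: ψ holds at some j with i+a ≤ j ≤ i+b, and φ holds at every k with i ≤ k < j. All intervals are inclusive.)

1, 2, 3, 4

Evaluate at each i in [0,4]:
  i=0: ✗ (lhs fails at k=0 before rhs at j=1)
  i=1: ✓ (rhs at j=4; lhs holds on [1,3])
  i=2: ✓ (rhs at j=4; lhs holds on [2,3])
  i=3: ✓ (rhs at j=4; lhs holds on [3,3])
  i=4: ✓ (rhs at j=5; lhs holds on [4,4])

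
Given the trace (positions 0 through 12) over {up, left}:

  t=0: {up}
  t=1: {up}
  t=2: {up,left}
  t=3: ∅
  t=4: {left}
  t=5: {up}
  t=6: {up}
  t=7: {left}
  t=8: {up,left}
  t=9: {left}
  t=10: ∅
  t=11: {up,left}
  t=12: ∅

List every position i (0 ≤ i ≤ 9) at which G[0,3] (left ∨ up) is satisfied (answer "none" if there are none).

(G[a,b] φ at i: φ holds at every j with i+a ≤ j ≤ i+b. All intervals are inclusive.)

4, 5, 6

Evaluate at each i in [0,9]:
  i=0: ✗ (fails at j=3)
  i=1: ✗ (fails at j=3)
  i=2: ✗ (fails at j=3)
  i=3: ✗ (fails at j=3)
  i=4: ✓ (all of [4,7])
  i=5: ✓ (all of [5,8])
  i=6: ✓ (all of [6,9])
  i=7: ✗ (fails at j=10)
  i=8: ✗ (fails at j=10)
  i=9: ✗ (fails at j=10)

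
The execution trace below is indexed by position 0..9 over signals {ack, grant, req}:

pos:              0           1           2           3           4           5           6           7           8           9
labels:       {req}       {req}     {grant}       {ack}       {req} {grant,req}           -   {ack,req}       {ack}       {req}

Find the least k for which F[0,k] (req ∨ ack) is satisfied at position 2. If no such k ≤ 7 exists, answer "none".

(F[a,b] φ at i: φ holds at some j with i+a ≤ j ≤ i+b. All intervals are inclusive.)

1

Scan j = 2,3,… for (req ∨ ack):
  j=2: fails
  j=3: holds
First hit at j=3, so smallest k = 3-2 = 1.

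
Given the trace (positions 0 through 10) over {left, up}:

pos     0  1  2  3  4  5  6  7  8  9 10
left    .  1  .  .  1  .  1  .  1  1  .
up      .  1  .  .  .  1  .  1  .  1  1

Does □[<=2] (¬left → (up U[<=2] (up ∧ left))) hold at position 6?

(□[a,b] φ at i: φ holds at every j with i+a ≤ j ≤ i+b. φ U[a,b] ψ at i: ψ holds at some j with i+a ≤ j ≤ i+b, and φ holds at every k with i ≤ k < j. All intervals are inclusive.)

Check (¬left → (up U[<=2] (up ∧ left))) at every j in [6,8]:
  j=6: antecedent false → ✓
  j=7: antecedent true; consequent fails → ✗
  j=8: antecedent false → ✓
Fails at j=7 → formula fails.

No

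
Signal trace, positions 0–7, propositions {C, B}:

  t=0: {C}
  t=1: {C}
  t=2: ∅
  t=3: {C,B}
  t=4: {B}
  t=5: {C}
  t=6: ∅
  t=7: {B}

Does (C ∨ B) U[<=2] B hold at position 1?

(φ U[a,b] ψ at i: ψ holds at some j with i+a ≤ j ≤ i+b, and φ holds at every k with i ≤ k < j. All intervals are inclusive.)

False

Need some j in [1,3] with B, and (C ∨ B) at every k in [1,j-1].
  j=1: B false.
  j=2: B false.
  j=3: B holds, but (C ∨ B) fails at k=2 → not this j.
No j in the window works → until fails.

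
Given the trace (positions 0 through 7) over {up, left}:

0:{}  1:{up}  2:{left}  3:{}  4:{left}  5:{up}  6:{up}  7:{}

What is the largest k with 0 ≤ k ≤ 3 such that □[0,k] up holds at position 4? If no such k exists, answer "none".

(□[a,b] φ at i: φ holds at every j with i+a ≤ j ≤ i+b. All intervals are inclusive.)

up must hold from j=4 onward; find where it first fails.
  j=4: fails → no k works.

none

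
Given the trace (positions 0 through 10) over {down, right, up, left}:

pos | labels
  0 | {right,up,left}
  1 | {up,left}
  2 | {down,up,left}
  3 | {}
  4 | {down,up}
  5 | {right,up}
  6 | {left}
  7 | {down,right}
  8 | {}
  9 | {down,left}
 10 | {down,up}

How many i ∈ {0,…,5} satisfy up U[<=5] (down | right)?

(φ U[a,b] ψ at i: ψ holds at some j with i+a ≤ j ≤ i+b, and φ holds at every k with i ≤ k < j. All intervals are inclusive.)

Evaluate at each i in [0,5]:
  i=0: ✓ (rhs at j=0)
  i=1: ✓ (rhs at j=2; lhs holds on [1,1])
  i=2: ✓ (rhs at j=2)
  i=3: ✗ (lhs fails at k=3 before rhs at j=4)
  i=4: ✓ (rhs at j=4)
  i=5: ✓ (rhs at j=5)
Positions where it holds: {0, 1, 2, 4, 5} → 5.

5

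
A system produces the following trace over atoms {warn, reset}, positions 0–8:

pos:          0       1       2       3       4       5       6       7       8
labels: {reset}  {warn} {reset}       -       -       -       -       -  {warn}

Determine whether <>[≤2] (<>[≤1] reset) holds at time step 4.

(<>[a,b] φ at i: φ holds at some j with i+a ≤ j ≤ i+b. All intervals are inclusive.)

No

Check <>[≤1] reset at each j in [4,6]:
  j=4: fails (none in [4,5])
  j=5: fails (none in [5,6])
  j=6: fails (none in [6,7])
No position in the window satisfies it → formula fails.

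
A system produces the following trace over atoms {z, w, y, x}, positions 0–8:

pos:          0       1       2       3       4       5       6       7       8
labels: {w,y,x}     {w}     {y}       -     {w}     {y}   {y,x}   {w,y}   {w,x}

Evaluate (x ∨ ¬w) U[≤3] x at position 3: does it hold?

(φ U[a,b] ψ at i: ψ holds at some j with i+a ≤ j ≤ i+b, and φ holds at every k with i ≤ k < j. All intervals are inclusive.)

False

Need some j in [3,6] with x, and (x ∨ ¬w) at every k in [3,j-1].
  j=3: x false.
  j=4: x false.
  j=5: x false.
  j=6: x holds, but (x ∨ ¬w) fails at k=4 → not this j.
No j in the window works → until fails.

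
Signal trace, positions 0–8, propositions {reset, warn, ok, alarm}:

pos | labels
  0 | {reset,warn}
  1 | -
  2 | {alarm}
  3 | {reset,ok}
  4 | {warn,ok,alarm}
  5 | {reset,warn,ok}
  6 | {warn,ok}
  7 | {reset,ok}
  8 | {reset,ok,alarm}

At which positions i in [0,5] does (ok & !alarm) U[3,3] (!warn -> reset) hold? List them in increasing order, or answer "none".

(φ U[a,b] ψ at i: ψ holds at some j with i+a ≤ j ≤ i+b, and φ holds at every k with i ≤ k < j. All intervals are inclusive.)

5

Evaluate at each i in [0,5]:
  i=0: ✗ (lhs fails at k=0 before rhs at j=3)
  i=1: ✗ (lhs fails at k=1 before rhs at j=4)
  i=2: ✗ (lhs fails at k=2 before rhs at j=5)
  i=3: ✗ (lhs fails at k=4 before rhs at j=6)
  i=4: ✗ (lhs fails at k=4 before rhs at j=7)
  i=5: ✓ (rhs at j=8; lhs holds on [5,7])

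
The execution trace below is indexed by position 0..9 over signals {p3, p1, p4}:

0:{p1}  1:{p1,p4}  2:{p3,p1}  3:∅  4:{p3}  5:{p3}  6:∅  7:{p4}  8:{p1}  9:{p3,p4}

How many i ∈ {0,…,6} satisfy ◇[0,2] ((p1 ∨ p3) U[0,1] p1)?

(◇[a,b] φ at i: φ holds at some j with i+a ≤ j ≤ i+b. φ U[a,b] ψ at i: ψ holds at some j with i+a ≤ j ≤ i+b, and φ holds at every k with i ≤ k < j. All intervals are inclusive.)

Evaluate at each i in [0,6]:
  i=0: ✓ (witness j=0)
  i=1: ✓ (witness j=1)
  i=2: ✓ (witness j=2)
  i=3: ✗ (none in [3,5])
  i=4: ✗ (none in [4,6])
  i=5: ✗ (none in [5,7])
  i=6: ✓ (witness j=8)
Positions where it holds: {0, 1, 2, 6} → 4.

4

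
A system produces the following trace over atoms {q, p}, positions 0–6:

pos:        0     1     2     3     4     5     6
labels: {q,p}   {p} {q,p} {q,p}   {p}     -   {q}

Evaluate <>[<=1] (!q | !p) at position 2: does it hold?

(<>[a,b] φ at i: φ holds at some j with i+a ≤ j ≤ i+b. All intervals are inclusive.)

No

Check (!q | !p) at each j in [2,3]:
  j=2: false
  j=3: false
No position in the window satisfies it → formula fails.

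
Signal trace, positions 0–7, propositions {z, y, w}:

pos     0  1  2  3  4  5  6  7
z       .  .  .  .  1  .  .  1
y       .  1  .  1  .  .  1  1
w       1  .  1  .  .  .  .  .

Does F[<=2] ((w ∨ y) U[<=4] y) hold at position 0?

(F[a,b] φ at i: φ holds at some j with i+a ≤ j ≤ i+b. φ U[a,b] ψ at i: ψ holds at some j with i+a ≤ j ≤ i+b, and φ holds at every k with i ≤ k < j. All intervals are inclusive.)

Check ((w ∨ y) U[<=4] y) at each j in [0,2]:
  j=0: holds
  j=1: holds
  j=2: holds
Found at j=0 → formula holds.

Yes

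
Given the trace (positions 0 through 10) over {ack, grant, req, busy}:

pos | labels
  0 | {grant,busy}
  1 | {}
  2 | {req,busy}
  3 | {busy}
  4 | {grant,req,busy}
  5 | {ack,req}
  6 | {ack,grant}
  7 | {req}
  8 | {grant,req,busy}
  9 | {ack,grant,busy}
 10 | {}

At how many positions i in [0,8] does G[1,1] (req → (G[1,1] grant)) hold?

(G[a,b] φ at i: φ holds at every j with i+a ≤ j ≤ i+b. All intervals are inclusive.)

7

Evaluate at each i in [0,8]:
  i=0: ✓ (all of [1,1])
  i=1: ✗ (fails at j=2)
  i=2: ✓ (all of [3,3])
  i=3: ✗ (fails at j=4)
  i=4: ✓ (all of [5,5])
  i=5: ✓ (all of [6,6])
  i=6: ✓ (all of [7,7])
  i=7: ✓ (all of [8,8])
  i=8: ✓ (all of [9,9])
Positions where it holds: {0, 2, 4, 5, 6, 7, 8} → 7.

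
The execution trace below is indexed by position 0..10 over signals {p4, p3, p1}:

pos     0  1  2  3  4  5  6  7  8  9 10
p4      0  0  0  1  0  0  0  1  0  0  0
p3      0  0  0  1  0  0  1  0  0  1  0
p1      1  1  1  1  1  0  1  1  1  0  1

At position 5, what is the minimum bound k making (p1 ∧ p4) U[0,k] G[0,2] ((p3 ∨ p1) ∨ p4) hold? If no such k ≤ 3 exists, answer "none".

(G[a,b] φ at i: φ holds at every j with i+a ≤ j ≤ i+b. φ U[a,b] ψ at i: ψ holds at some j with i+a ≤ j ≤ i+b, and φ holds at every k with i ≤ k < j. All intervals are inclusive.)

none

Need earliest j ≥ 5 with G[0,2] ((p3 ∨ p1) ∨ p4), and (p1 ∧ p4) at every k in [5,j-1].
  j=5: rhs fails.
  j=6: rhs holds but lhs fails at k=5.
  j=7: rhs holds but lhs fails at k=5.
  j=8: rhs holds but lhs fails at k=5.
No witness within the range → none.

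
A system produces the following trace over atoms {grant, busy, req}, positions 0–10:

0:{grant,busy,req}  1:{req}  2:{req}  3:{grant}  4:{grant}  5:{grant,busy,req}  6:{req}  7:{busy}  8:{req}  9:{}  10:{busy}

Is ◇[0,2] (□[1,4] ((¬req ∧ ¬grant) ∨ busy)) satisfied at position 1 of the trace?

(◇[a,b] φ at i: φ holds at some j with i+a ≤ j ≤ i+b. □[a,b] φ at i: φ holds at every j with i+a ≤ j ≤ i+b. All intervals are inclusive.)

Check □[1,4] ((¬req ∧ ¬grant) ∨ busy) at each j in [1,3]:
  j=1: fails at 2
  j=2: fails at 3
  j=3: fails at 4
No position in the window satisfies it → formula fails.

False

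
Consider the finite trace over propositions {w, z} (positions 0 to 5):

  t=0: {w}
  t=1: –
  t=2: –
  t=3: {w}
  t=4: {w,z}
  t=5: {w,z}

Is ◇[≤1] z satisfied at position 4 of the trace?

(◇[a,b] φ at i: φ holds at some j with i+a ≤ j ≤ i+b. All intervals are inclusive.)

True

Check z at each j in [4,5]:
  j=4: true
  j=5: true
Found at j=4 → formula holds.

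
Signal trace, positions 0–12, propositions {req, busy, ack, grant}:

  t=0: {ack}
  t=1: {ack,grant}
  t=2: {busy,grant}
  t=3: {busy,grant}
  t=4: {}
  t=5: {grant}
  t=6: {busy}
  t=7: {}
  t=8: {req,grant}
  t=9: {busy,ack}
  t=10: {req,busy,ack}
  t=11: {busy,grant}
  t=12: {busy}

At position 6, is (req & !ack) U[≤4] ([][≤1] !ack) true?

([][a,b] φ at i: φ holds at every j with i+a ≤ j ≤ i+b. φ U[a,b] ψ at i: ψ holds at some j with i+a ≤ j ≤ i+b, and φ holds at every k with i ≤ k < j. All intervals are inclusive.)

Yes

Need some j in [6,10] with [][≤1] !ack, and (req & !ack) at every k in [6,j-1].
  j=6: [][≤1] !ack holds; no prefix to check → satisfied.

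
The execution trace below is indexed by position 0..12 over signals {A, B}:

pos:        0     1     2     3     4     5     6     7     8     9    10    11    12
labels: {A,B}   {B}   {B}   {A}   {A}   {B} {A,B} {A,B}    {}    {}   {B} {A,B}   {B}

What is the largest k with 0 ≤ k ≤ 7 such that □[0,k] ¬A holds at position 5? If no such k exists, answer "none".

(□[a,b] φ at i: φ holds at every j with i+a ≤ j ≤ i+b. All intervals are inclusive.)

0

¬A must hold from j=5 onward; find where it first fails.
  j=5: holds
  j=6: fails
Holds on [5,5], so largest k = 0.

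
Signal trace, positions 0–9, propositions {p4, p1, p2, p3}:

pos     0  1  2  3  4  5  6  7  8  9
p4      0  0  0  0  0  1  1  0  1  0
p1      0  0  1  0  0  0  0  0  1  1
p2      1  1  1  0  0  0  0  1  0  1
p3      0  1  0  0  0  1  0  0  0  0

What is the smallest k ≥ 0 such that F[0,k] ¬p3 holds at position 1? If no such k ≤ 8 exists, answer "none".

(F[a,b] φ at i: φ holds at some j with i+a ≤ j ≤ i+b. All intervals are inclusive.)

Scan j = 1,2,… for ¬p3:
  j=1: fails
  j=2: holds
First hit at j=2, so smallest k = 2-1 = 1.

1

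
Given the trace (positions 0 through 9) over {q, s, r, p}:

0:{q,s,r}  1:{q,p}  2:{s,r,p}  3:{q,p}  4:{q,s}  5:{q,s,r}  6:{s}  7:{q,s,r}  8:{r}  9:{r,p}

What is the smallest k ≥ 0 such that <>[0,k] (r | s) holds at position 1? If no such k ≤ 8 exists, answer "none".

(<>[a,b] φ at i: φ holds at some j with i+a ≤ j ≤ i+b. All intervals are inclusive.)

1

Scan j = 1,2,… for (r | s):
  j=1: fails
  j=2: holds
First hit at j=2, so smallest k = 2-1 = 1.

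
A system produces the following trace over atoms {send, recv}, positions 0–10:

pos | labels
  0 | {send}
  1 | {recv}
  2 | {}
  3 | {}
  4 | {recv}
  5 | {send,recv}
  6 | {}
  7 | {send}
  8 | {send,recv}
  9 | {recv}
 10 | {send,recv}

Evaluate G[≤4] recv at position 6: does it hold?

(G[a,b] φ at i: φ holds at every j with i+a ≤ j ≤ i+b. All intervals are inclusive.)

Check recv at every j in [6,10]:
  j=6: false
  j=7: false
  j=8: true
  j=9: true
  j=10: true
Fails at j=6 → formula fails.

No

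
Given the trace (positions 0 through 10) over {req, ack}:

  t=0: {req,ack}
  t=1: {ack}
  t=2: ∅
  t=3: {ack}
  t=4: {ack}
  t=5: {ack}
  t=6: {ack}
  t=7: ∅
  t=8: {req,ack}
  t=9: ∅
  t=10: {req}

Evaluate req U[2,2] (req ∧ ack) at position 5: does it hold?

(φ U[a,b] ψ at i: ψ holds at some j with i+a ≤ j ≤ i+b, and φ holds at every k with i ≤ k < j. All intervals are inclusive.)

Does not hold

Need some j in [7,7] with (req ∧ ack), and req at every k in [5,j-1].
  j=7: (req ∧ ack) false.
No j in the window works → until fails.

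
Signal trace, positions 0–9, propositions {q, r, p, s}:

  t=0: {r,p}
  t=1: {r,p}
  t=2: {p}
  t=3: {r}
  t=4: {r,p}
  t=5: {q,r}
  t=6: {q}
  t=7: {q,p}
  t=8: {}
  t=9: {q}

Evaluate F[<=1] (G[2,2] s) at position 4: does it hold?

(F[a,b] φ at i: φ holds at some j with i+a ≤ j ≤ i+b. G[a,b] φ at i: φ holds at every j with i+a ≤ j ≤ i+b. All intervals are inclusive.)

Check G[2,2] s at each j in [4,5]:
  j=4: fails at 6
  j=5: fails at 7
No position in the window satisfies it → formula fails.

Does not hold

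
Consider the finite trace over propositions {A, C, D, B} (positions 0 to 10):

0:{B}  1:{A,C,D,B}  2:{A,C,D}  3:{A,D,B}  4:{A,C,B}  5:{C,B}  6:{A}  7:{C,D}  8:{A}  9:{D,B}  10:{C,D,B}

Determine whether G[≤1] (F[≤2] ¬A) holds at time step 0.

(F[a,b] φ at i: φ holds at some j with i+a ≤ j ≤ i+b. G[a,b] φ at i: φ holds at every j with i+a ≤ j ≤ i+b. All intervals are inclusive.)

No

Check F[≤2] ¬A at every j in [0,1]:
  j=0: holds (witness at 0)
  j=1: fails (none in [1,3])
Fails at j=1 → formula fails.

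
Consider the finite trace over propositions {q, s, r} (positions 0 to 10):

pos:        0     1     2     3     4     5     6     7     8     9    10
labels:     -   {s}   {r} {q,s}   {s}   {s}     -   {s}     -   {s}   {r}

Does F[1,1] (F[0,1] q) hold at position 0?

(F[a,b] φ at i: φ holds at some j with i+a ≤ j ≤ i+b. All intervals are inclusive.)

Check F[0,1] q at each j in [1,1]:
  j=1: fails (none in [1,2])
No position in the window satisfies it → formula fails.

Does not hold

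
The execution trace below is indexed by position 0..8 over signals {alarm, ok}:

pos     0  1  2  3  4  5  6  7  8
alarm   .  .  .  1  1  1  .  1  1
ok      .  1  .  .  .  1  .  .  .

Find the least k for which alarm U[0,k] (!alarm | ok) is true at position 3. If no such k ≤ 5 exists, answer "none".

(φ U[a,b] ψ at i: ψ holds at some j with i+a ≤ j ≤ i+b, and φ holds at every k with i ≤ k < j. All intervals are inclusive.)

2

Need earliest j ≥ 3 with (!alarm | ok), and alarm at every k in [3,j-1].
  j=3: rhs fails.
  j=4: rhs fails.
  j=5: rhs holds; lhs holds on [3,4]. k = 2.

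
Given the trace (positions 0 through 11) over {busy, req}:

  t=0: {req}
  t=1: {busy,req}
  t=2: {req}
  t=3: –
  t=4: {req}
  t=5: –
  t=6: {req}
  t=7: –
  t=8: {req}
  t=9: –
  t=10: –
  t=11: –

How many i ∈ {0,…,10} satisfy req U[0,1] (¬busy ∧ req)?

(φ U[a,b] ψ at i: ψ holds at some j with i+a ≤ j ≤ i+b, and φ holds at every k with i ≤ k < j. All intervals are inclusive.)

Evaluate at each i in [0,10]:
  i=0: ✓ (rhs at j=0)
  i=1: ✓ (rhs at j=2; lhs holds on [1,1])
  i=2: ✓ (rhs at j=2)
  i=3: ✗ (lhs fails at k=3 before rhs at j=4)
  i=4: ✓ (rhs at j=4)
  i=5: ✗ (lhs fails at k=5 before rhs at j=6)
  i=6: ✓ (rhs at j=6)
  i=7: ✗ (lhs fails at k=7 before rhs at j=8)
  i=8: ✓ (rhs at j=8)
  i=9: ✗ (no rhs in [9,10])
  i=10: ✗ (no rhs in [10,11])
Positions where it holds: {0, 1, 2, 4, 6, 8} → 6.

6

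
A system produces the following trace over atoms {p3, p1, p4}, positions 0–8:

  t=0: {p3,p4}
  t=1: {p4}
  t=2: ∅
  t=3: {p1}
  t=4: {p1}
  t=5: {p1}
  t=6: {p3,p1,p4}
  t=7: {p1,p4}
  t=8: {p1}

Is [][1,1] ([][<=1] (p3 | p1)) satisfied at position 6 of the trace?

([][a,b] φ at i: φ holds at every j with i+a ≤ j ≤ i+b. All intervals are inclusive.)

Check [][<=1] (p3 | p1) at every j in [7,7]:
  j=7: holds on [7,8]
All positions satisfy it → formula holds.

Yes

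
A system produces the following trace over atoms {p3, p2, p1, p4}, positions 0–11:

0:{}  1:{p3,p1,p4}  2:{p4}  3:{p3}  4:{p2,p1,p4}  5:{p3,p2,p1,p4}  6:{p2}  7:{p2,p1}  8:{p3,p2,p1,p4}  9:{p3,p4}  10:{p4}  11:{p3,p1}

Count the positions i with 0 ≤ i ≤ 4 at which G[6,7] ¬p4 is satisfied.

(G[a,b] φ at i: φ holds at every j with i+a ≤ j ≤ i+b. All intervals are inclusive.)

1

Evaluate at each i in [0,4]:
  i=0: ✓ (all of [6,7])
  i=1: ✗ (fails at j=8)
  i=2: ✗ (fails at j=8)
  i=3: ✗ (fails at j=9)
  i=4: ✗ (fails at j=10)
Positions where it holds: {0} → 1.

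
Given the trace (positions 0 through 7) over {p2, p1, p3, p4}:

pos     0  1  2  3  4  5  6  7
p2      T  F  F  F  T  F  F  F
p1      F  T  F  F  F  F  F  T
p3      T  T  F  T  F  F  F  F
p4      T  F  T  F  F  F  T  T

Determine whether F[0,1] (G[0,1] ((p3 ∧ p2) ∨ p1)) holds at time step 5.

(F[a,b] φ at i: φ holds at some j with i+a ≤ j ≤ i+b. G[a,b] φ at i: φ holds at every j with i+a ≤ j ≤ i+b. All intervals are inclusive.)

Check G[0,1] ((p3 ∧ p2) ∨ p1) at each j in [5,6]:
  j=5: fails at 5
  j=6: fails at 6
No position in the window satisfies it → formula fails.

Does not hold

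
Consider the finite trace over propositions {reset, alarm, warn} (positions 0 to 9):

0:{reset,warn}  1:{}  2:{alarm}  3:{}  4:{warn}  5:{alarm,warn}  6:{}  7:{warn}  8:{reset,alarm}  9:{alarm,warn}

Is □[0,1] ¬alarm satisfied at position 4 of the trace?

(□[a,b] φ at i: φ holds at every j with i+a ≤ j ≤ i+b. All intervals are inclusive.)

Does not hold

Check ¬alarm at every j in [4,5]:
  j=4: true
  j=5: false
Fails at j=5 → formula fails.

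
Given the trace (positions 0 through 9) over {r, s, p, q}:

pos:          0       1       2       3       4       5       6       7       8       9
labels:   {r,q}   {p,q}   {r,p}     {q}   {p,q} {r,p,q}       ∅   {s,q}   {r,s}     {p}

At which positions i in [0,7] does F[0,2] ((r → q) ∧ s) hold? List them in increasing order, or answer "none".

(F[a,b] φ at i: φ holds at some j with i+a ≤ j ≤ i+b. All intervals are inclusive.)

Evaluate at each i in [0,7]:
  i=0: ✗ (none in [0,2])
  i=1: ✗ (none in [1,3])
  i=2: ✗ (none in [2,4])
  i=3: ✗ (none in [3,5])
  i=4: ✗ (none in [4,6])
  i=5: ✓ (witness j=7)
  i=6: ✓ (witness j=7)
  i=7: ✓ (witness j=7)

5, 6, 7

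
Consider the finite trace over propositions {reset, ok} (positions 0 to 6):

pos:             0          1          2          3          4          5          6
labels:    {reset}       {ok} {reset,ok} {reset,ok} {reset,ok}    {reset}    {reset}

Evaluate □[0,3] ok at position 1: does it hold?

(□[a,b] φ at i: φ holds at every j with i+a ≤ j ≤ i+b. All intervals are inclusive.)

Check ok at every j in [1,4]:
  j=1: true
  j=2: true
  j=3: true
  j=4: true
All positions satisfy it → formula holds.

Holds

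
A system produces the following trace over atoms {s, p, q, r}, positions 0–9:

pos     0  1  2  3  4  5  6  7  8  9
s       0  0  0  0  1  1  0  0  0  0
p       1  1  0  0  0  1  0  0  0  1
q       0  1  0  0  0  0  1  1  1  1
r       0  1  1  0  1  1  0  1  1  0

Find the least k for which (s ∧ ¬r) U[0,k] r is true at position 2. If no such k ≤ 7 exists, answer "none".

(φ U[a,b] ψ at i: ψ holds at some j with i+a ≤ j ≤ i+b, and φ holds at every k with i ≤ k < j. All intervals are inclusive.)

0

Need earliest j ≥ 2 with r, and (s ∧ ¬r) at every k in [2,j-1].
  j=2: rhs holds (empty prefix). k = 0.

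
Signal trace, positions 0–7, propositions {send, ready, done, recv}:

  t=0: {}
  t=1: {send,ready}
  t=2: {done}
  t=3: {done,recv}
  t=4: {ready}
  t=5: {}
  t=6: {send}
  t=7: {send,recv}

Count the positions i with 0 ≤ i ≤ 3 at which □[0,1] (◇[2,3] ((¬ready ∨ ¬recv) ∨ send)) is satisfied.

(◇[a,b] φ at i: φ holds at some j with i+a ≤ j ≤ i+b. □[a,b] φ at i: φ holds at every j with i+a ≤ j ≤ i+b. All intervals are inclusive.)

4

Evaluate at each i in [0,3]:
  i=0: ✓ (all of [0,1])
  i=1: ✓ (all of [1,2])
  i=2: ✓ (all of [2,3])
  i=3: ✓ (all of [3,4])
Positions where it holds: {0, 1, 2, 3} → 4.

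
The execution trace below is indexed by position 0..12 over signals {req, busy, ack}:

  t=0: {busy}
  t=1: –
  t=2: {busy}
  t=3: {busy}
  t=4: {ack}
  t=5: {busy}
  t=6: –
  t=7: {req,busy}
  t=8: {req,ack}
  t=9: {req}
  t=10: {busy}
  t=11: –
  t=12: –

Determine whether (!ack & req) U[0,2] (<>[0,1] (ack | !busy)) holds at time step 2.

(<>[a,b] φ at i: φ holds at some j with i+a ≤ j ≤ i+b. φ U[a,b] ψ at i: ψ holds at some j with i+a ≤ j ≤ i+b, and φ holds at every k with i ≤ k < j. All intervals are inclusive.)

Need some j in [2,4] with <>[0,1] (ack | !busy), and (!ack & req) at every k in [2,j-1].
  j=2: <>[0,1] (ack | !busy) — fails (none in [2,3]).
  j=3: <>[0,1] (ack | !busy) holds, but (!ack & req) fails at k=2 → not this j.
  j=4: <>[0,1] (ack | !busy) holds, but (!ack & req) fails at k=2 → not this j.
No j in the window works → until fails.

Does not hold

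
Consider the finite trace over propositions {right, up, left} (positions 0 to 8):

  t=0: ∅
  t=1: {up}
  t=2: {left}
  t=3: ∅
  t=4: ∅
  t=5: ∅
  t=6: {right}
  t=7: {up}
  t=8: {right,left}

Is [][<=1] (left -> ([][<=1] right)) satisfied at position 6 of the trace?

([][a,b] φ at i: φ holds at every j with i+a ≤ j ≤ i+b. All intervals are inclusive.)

Yes

Check (left -> ([][<=1] right)) at every j in [6,7]:
  j=6: antecedent false → ✓
  j=7: antecedent false → ✓
All positions satisfy it → formula holds.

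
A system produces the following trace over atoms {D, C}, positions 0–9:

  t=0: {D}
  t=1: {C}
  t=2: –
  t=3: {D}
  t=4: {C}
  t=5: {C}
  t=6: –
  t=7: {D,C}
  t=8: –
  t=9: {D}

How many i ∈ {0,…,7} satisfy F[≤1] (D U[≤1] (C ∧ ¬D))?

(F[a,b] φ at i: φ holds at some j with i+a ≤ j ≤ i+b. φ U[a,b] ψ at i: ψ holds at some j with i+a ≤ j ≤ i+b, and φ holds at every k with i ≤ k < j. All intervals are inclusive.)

6

Evaluate at each i in [0,7]:
  i=0: ✓ (witness j=0)
  i=1: ✓ (witness j=1)
  i=2: ✓ (witness j=3)
  i=3: ✓ (witness j=3)
  i=4: ✓ (witness j=4)
  i=5: ✓ (witness j=5)
  i=6: ✗ (none in [6,7])
  i=7: ✗ (none in [7,8])
Positions where it holds: {0, 1, 2, 3, 4, 5} → 6.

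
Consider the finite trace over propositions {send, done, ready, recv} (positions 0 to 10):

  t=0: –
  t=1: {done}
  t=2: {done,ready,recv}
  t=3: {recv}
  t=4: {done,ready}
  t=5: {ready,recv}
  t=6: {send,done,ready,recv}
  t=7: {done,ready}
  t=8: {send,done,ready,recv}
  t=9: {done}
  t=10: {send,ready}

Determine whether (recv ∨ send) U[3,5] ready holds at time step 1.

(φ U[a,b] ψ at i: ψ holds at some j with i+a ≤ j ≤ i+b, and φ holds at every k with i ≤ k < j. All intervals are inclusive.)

No

Need some j in [4,6] with ready, and (recv ∨ send) at every k in [1,j-1].
  j=4: ready holds, but (recv ∨ send) fails at k=1 → not this j.
  j=5: ready holds, but (recv ∨ send) fails at k=1 → not this j.
  j=6: ready holds, but (recv ∨ send) fails at k=1 → not this j.
No j in the window works → until fails.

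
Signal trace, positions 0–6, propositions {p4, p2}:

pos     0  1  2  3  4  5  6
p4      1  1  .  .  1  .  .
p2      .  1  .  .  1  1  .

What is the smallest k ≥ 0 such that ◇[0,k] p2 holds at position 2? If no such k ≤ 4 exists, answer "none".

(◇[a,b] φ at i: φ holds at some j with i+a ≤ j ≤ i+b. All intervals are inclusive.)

Scan j = 2,3,… for p2:
  j=2: fails
  j=3: fails
  j=4: holds
First hit at j=4, so smallest k = 4-2 = 2.

2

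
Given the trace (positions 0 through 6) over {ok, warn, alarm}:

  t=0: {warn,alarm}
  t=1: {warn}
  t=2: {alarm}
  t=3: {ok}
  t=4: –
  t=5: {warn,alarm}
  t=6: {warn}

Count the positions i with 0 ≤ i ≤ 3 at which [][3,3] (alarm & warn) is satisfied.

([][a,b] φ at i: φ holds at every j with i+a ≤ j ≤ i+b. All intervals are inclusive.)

Evaluate at each i in [0,3]:
  i=0: ✗ (fails at j=3)
  i=1: ✗ (fails at j=4)
  i=2: ✓ (all of [5,5])
  i=3: ✗ (fails at j=6)
Positions where it holds: {2} → 1.

1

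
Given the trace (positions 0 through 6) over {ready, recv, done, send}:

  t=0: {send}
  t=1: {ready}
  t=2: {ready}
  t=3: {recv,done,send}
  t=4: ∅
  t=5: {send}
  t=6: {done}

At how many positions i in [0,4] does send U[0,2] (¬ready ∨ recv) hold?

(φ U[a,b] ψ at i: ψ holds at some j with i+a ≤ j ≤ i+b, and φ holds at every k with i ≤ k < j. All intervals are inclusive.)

3

Evaluate at each i in [0,4]:
  i=0: ✓ (rhs at j=0)
  i=1: ✗ (lhs fails at k=1 before rhs at j=3)
  i=2: ✗ (lhs fails at k=2 before rhs at j=3)
  i=3: ✓ (rhs at j=3)
  i=4: ✓ (rhs at j=4)
Positions where it holds: {0, 3, 4} → 3.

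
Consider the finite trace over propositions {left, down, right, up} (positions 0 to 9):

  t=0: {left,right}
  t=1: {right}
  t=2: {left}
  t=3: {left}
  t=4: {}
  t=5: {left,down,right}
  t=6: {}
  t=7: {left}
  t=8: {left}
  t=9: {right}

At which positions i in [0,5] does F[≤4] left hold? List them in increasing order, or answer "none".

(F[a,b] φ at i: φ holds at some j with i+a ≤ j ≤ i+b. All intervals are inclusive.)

0, 1, 2, 3, 4, 5

Evaluate at each i in [0,5]:
  i=0: ✓ (witness j=0)
  i=1: ✓ (witness j=2)
  i=2: ✓ (witness j=2)
  i=3: ✓ (witness j=3)
  i=4: ✓ (witness j=5)
  i=5: ✓ (witness j=5)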